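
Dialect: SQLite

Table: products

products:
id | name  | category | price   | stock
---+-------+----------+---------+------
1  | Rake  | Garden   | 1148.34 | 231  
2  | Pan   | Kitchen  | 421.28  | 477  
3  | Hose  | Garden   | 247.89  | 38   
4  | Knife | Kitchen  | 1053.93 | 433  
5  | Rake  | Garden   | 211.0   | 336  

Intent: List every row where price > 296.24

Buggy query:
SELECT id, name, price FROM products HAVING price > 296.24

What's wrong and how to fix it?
Bug: HAVING filters the output of aggregation, but this query has no GROUP BY and no aggregate functions, so SQLite rejects it (HAVING clause on a non-aggregate query); the condition here is per row

Fix: Use WHERE for row-level filtering

Corrected query:
SELECT id, name, price FROM products WHERE price > 296.24

Result:
id | name  | price  
---+-------+--------
1  | Rake  | 1148.34
2  | Pan   | 421.28 
4  | Knife | 1053.93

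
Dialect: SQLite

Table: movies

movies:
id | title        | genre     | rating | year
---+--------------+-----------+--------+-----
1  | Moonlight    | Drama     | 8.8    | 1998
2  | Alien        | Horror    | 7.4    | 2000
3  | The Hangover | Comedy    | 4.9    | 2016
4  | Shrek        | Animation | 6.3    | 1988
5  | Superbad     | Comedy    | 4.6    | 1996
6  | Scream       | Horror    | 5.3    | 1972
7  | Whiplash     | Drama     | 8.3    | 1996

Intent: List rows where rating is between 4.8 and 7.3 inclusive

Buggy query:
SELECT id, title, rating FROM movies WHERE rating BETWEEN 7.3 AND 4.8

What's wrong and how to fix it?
Bug: The bounds are reversed; BETWEEN a AND b requires a <= b to match anything

Fix: Write BETWEEN 4.8 AND 7.3

Corrected query:
SELECT id, title, rating FROM movies WHERE rating BETWEEN 4.8 AND 7.3

Result:
id | title        | rating
---+--------------+-------
3  | The Hangover | 4.9   
4  | Shrek        | 6.3   
6  | Scream       | 5.3   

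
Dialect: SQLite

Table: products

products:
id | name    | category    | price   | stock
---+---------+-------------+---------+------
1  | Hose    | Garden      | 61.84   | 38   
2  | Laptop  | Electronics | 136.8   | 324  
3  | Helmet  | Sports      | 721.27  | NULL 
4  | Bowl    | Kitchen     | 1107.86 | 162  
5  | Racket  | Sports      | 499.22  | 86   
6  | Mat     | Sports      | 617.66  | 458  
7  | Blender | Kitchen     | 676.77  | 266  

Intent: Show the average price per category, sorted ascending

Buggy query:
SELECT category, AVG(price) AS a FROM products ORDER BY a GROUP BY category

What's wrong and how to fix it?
Bug: GROUP BY must precede ORDER BY

Fix: Move ORDER BY to the end, after GROUP BY

Corrected query:
SELECT category, AVG(price) AS a FROM products GROUP BY category ORDER BY a

Result:
category    | a         
------------+-----------
Garden      | 61.84     
Electronics | 136.8     
Sports      | 612.716667
Kitchen     | 892.315   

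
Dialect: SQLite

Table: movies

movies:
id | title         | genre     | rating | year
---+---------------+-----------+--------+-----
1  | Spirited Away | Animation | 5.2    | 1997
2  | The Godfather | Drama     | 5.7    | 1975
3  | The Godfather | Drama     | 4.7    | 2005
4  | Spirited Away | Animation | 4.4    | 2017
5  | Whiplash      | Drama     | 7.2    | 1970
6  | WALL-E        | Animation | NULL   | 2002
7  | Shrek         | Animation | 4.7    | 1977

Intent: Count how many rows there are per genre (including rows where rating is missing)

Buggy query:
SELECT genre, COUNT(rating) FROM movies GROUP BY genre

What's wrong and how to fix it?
Bug: COUNT(rating) skips NULLs, so groups with missing rating are undercounted

Fix: Use COUNT(*) to count all rows regardless of NULL

Corrected query:
SELECT genre, COUNT(*) FROM movies GROUP BY genre

Result:
genre     | COUNT(*)
----------+---------
Animation | 4       
Drama     | 3       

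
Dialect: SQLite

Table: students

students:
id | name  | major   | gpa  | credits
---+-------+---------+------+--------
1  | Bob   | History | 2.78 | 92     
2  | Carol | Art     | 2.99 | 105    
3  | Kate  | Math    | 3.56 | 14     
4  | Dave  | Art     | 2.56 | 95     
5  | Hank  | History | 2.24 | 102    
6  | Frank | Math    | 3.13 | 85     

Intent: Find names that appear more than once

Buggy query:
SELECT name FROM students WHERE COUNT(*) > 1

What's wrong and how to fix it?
Bug: COUNT(*) is an aggregate and cannot be used in WHERE

Fix: GROUP BY name, then filter groups with HAVING COUNT(*) > 1

Corrected query:
SELECT name FROM students GROUP BY name HAVING COUNT(*) > 1

Result:
(no rows)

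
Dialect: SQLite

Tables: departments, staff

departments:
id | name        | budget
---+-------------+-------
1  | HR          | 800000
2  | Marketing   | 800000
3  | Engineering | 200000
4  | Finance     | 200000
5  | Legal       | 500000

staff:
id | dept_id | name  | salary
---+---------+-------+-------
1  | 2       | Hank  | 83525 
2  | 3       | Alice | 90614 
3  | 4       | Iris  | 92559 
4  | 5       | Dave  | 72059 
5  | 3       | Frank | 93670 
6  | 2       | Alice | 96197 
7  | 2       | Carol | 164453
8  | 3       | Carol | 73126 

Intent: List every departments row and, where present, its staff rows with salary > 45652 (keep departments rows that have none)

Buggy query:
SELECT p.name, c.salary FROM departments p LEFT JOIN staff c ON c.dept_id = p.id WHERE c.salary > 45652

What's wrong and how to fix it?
Bug: Filtering c.salary in WHERE discards the NULL rows produced by LEFT JOIN, turning it into an inner join

Fix: Move the right-table condition into the ON clause so unmatched parents are kept

Corrected query:
SELECT p.name, c.salary FROM departments p LEFT JOIN staff c ON c.dept_id = p.id AND c.salary > 45652

Result:
name        | salary
------------+-------
HR          | NULL  
Marketing   | 83525 
Marketing   | 96197 
Marketing   | 164453
Engineering | 73126 
Engineering | 90614 
Engineering | 93670 
Finance     | 92559 
Legal       | 72059 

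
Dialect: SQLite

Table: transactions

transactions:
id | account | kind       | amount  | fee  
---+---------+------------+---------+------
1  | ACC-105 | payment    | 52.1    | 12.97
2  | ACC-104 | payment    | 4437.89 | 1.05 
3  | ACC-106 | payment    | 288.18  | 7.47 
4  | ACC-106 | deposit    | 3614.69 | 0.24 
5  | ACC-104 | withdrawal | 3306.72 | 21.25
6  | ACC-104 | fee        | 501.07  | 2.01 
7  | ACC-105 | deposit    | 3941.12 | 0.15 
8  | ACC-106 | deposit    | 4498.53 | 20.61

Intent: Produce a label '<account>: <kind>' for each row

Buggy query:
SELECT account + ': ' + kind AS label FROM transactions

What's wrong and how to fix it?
Bug: SQLite uses || for string concatenation; + coerces text to numbers (yielding 0)

Fix: Use the || operator for string concatenation

Corrected query:
SELECT account || ': ' || kind AS label FROM transactions

Result:
label              
-------------------
ACC-105: payment   
ACC-104: payment   
ACC-106: payment   
ACC-106: deposit   
ACC-104: withdrawal
ACC-104: fee       
ACC-105: deposit   
ACC-106: deposit   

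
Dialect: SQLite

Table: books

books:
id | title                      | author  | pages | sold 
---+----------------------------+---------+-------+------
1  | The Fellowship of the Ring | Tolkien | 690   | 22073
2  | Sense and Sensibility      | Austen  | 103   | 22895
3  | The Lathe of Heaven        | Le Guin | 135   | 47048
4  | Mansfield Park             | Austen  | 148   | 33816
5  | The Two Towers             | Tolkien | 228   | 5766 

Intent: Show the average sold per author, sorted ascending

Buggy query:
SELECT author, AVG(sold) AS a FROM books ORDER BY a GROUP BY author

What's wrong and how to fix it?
Bug: ORDER BY appears before GROUP BY; SQL clause order requires GROUP BY first

Fix: Reorder: SELECT … FROM … GROUP BY … ORDER BY …

Corrected query:
SELECT author, AVG(sold) AS a FROM books GROUP BY author ORDER BY a

Result:
author  | a      
--------+--------
Tolkien | 13919.5
Austen  | 28355.5
Le Guin | 47048  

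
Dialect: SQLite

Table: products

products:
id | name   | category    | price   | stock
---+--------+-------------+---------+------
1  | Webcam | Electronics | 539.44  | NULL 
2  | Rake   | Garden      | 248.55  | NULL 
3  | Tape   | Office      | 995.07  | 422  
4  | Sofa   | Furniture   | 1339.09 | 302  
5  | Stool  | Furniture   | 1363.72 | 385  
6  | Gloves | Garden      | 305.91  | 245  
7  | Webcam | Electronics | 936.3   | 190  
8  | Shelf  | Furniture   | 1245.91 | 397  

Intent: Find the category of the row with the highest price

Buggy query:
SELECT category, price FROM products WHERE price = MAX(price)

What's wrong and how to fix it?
Bug: WHERE is evaluated per row; an aggregate over the whole table isn't defined there

Fix: Use a subquery: WHERE price = (SELECT MAX(price) FROM products)

Corrected query:
SELECT category, price FROM products WHERE price = (SELECT MAX(price) FROM products)

Result:
category  | price  
----------+--------
Furniture | 1363.72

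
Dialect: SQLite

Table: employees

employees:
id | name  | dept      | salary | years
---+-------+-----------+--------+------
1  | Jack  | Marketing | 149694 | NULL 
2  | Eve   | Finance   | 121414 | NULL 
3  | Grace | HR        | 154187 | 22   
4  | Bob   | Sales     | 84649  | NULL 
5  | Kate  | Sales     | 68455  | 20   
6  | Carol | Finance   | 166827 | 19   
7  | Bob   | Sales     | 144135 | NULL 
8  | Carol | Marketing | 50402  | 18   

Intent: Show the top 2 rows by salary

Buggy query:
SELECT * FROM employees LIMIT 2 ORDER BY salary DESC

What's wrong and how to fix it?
Bug: ORDER BY cannot follow LIMIT; LIMIT is the final clause

Fix: Sort with ORDER BY, then apply LIMIT

Corrected query:
SELECT * FROM employees ORDER BY salary DESC LIMIT 2

Result:
id | name  | dept    | salary | years
---+-------+---------+--------+------
6  | Carol | Finance | 166827 | 19   
3  | Grace | HR      | 154187 | 22   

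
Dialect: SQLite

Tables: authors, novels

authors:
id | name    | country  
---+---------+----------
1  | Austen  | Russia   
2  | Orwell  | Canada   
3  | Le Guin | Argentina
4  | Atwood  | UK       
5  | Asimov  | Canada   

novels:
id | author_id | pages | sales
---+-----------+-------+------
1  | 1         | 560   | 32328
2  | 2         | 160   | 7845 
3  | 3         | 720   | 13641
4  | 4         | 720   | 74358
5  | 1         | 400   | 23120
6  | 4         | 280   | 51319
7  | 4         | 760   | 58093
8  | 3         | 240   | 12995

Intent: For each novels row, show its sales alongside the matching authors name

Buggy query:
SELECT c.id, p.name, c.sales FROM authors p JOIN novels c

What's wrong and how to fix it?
Bug: JOIN with no ON clause produces a cartesian product; every novels row pairs with every authors row

Fix: Add ON c.author_id = p.id to the JOIN

Corrected query:
SELECT c.id, p.name, c.sales FROM authors p JOIN novels c ON c.author_id = p.id

Result:
id | name    | sales
---+---------+------
1  | Austen  | 32328
2  | Orwell  | 7845 
3  | Le Guin | 13641
4  | Atwood  | 74358
5  | Austen  | 23120
6  | Atwood  | 51319
7  | Atwood  | 58093
8  | Le Guin | 12995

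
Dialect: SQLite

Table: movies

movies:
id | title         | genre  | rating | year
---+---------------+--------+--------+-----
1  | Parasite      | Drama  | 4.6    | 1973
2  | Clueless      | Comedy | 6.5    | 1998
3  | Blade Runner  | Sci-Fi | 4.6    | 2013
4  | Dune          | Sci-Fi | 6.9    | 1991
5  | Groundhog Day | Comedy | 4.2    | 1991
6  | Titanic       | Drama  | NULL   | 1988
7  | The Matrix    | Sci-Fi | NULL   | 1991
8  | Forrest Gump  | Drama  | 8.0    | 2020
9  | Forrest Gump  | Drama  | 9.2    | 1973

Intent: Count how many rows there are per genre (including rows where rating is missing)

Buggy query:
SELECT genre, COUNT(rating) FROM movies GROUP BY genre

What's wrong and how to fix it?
Bug: COUNT(rating) skips NULLs, so groups with missing rating are undercounted

Fix: Use COUNT(*) to count all rows regardless of NULL

Corrected query:
SELECT genre, COUNT(*) FROM movies GROUP BY genre

Result:
genre  | COUNT(*)
-------+---------
Comedy | 2       
Drama  | 4       
Sci-Fi | 3       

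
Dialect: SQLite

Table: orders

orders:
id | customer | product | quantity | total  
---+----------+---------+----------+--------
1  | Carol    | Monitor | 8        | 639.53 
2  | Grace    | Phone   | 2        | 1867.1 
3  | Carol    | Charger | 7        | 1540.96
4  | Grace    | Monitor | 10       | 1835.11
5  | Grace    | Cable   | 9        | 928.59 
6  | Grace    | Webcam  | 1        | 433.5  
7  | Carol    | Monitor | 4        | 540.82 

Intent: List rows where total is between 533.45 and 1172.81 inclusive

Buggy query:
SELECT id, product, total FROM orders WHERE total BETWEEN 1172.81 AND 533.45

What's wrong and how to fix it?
Bug: The bounds are reversed; BETWEEN a AND b requires a <= b to match anything

Fix: Swap the bounds so the smaller value comes first

Corrected query:
SELECT id, product, total FROM orders WHERE total BETWEEN 533.45 AND 1172.81

Result:
id | product | total 
---+---------+-------
1  | Monitor | 639.53
5  | Cable   | 928.59
7  | Monitor | 540.82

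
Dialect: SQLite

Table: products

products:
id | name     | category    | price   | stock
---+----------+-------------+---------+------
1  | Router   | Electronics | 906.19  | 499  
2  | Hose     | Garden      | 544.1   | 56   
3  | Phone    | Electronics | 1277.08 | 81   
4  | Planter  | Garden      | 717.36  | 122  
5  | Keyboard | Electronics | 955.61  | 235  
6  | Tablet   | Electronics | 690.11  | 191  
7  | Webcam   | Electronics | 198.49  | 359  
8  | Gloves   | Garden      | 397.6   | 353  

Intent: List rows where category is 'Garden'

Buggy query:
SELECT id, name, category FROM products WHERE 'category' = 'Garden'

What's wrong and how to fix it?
Bug: Single quotes denote string literals in SQL; the column name is being compared as a constant string

Fix: Remove the quotes around the column name (or use double quotes for an identifier)

Corrected query:
SELECT id, name, category FROM products WHERE category = 'Garden'

Result:
id | name    | category
---+---------+---------
2  | Hose    | Garden  
4  | Planter | Garden  
8  | Gloves  | Garden  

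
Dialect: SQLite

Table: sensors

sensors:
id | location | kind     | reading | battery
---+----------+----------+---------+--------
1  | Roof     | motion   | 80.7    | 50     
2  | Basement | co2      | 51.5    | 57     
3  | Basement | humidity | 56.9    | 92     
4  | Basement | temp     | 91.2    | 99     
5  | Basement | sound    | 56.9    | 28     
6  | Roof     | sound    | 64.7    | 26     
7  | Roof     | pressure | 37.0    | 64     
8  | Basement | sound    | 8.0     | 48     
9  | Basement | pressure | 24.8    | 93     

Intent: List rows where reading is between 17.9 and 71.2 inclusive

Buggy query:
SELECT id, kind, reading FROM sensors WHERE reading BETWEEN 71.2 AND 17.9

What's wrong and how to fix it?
Bug: The bounds are reversed; BETWEEN a AND b requires a <= b to match anything

Fix: Write BETWEEN 17.9 AND 71.2

Corrected query:
SELECT id, kind, reading FROM sensors WHERE reading BETWEEN 17.9 AND 71.2

Result:
id | kind     | reading
---+----------+--------
2  | co2      | 51.5   
3  | humidity | 56.9   
5  | sound    | 56.9   
6  | sound    | 64.7   
7  | pressure | 37     
9  | pressure | 24.8   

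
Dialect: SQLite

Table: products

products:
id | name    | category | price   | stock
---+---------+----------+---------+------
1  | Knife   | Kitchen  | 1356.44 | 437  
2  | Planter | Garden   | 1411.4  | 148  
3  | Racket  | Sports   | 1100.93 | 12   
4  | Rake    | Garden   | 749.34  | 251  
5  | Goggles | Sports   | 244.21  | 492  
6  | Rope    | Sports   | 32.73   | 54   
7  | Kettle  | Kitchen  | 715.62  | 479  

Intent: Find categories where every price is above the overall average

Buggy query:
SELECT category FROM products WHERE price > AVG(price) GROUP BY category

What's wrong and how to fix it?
Bug: WHERE evaluates per row before aggregation, so AVG() is unavailable

Fix: Use a subquery for AVG and a HAVING MIN(...) filter so the condition holds for every row in the group

Corrected query:
SELECT category FROM products GROUP BY category HAVING MIN(price) > (SELECT AVG(price) FROM products)

Result:
(no rows)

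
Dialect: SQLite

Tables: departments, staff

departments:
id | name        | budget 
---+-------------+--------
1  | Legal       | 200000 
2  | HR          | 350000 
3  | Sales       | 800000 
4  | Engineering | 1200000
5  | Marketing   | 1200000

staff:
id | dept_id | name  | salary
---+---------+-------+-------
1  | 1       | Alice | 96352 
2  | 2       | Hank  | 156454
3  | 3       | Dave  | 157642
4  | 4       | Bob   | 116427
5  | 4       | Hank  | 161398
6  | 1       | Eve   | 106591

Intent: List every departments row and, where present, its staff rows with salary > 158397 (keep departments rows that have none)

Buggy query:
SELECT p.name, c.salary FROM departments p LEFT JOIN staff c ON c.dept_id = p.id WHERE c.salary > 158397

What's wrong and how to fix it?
Bug: Filtering c.salary in WHERE discards the NULL rows produced by LEFT JOIN, turning it into an inner join

Fix: Put 'c.salary > 158397' in the JOIN's ON clause instead of WHERE

Corrected query:
SELECT p.name, c.salary FROM departments p LEFT JOIN staff c ON c.dept_id = p.id AND c.salary > 158397

Result:
name        | salary
------------+-------
Legal       | NULL  
HR          | NULL  
Sales       | NULL  
Engineering | 161398
Marketing   | NULL  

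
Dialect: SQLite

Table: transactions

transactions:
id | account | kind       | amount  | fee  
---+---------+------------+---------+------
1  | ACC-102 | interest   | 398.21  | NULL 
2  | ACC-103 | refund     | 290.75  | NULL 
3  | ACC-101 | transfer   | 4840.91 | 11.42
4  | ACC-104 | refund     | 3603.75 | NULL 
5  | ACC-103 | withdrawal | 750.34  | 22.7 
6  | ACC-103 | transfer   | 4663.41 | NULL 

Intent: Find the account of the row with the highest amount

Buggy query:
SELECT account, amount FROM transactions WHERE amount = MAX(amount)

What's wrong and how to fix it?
Bug: MAX(amount) is an aggregate and cannot be used directly in WHERE

Fix: Wrap MAX in a scalar subquery so WHERE compares against a single value

Corrected query:
SELECT account, amount FROM transactions WHERE amount = (SELECT MAX(amount) FROM transactions)

Result:
account | amount 
--------+--------
ACC-101 | 4840.91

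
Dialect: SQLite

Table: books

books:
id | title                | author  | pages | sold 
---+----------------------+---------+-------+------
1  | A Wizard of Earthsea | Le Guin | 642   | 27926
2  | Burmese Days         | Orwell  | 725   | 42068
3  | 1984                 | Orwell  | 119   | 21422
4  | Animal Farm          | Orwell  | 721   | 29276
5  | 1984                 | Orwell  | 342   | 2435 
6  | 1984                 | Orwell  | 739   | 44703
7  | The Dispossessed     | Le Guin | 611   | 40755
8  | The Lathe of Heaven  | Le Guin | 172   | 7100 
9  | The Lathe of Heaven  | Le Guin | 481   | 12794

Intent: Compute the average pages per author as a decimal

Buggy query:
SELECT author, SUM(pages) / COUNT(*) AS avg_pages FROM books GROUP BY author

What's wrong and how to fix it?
Bug: SUM(pages) and COUNT(*) are both integers; the division truncates the fractional part

Fix: Multiply by 1.0 (or CAST to REAL) to force floating-point division

Corrected query:
SELECT author, SUM(pages) * 1.0 / COUNT(*) AS avg_pages FROM books GROUP BY author

Result:
author  | avg_pages
--------+----------
Le Guin | 476.5    
Orwell  | 529.2    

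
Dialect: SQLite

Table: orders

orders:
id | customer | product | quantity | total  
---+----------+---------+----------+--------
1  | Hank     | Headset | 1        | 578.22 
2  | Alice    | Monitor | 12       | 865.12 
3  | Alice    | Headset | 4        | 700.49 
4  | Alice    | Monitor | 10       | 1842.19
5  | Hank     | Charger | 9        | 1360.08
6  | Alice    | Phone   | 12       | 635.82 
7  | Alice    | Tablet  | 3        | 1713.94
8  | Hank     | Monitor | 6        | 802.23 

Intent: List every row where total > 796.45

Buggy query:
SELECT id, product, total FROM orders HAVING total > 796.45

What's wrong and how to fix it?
Bug: This is a non-aggregate query (no GROUP BY, no aggregates), so in SQLite the HAVING clause is invalid here; a row-level condition belongs in WHERE

Fix: Replace HAVING with WHERE since the condition applies to individual rows

Corrected query:
SELECT id, product, total FROM orders WHERE total > 796.45

Result:
id | product | total  
---+---------+--------
2  | Monitor | 865.12 
4  | Monitor | 1842.19
5  | Charger | 1360.08
7  | Tablet  | 1713.94
8  | Monitor | 802.23 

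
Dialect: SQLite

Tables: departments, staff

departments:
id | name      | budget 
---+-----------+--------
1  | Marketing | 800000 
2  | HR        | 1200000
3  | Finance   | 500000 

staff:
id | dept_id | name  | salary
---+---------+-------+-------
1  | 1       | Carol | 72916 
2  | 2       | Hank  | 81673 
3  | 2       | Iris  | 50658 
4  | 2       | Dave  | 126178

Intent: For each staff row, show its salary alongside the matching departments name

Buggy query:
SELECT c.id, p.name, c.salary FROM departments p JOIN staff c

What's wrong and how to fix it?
Bug: Missing join condition: each staff row is matched to all departments rows instead of just its own

Fix: Add ON c.dept_id = p.id to the JOIN

Corrected query:
SELECT c.id, p.name, c.salary FROM departments p JOIN staff c ON c.dept_id = p.id

Result:
id | name      | salary
---+-----------+-------
1  | Marketing | 72916 
2  | HR        | 81673 
3  | HR        | 50658 
4  | HR        | 126178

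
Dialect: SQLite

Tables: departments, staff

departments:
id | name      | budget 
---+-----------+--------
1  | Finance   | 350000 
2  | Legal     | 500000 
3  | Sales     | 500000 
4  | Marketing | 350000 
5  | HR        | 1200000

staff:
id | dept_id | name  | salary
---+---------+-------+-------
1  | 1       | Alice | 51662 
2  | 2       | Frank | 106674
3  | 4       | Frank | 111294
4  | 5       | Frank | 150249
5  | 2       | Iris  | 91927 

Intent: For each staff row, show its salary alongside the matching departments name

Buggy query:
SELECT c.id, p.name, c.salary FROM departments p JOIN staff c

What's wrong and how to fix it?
Bug: JOIN with no ON clause produces a cartesian product; every staff row pairs with every departments row

Fix: Specify the join condition linking the foreign key to the parent id

Corrected query:
SELECT c.id, p.name, c.salary FROM departments p JOIN staff c ON c.dept_id = p.id

Result:
id | name      | salary
---+-----------+-------
1  | Finance   | 51662 
2  | Legal     | 106674
3  | Marketing | 111294
4  | HR        | 150249
5  | Legal     | 91927 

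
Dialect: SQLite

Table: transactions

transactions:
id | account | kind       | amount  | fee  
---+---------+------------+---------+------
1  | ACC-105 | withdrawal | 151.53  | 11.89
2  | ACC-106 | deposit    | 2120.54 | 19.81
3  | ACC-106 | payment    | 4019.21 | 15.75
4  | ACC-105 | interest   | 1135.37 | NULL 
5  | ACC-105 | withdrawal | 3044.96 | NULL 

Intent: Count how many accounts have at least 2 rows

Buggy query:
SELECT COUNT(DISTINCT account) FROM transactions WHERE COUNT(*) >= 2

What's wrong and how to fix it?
Bug: WHERE filters individual rows, not groups, so a group-level COUNT is invalid there

Fix: Use a subquery that GROUPs and filters with HAVING, then count its rows

Corrected query:
SELECT COUNT(*) FROM (SELECT account FROM transactions GROUP BY account HAVING COUNT(*) >= 2)

Result:
COUNT(*)
--------
2       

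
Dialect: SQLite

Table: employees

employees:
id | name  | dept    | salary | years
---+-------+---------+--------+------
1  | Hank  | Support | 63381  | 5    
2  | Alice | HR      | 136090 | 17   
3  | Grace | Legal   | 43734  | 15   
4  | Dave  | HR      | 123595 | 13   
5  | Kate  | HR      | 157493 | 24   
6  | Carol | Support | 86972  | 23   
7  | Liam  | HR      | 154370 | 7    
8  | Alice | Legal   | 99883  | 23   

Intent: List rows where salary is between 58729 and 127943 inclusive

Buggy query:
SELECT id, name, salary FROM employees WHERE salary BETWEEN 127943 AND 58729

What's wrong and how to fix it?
Bug: BETWEEN expects the lower bound first; with 127943 AND 58729 the range is empty

Fix: Write BETWEEN 58729 AND 127943

Corrected query:
SELECT id, name, salary FROM employees WHERE salary BETWEEN 58729 AND 127943

Result:
id | name  | salary
---+-------+-------
1  | Hank  | 63381 
4  | Dave  | 123595
6  | Carol | 86972 
8  | Alice | 99883 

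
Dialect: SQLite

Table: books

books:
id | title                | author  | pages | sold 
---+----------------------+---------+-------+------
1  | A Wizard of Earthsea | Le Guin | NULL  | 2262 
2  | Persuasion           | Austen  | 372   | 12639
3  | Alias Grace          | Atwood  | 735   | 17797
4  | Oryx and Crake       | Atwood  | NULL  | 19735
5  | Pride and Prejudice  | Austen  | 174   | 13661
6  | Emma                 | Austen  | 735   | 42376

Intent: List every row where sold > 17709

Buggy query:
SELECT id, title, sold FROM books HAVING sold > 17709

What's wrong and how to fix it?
Bug: HAVING filters the output of aggregation, but this query has no GROUP BY and no aggregate functions, so SQLite rejects it (HAVING clause on a non-aggregate query); the condition here is per row

Fix: Replace HAVING with WHERE since the condition applies to individual rows

Corrected query:
SELECT id, title, sold FROM books WHERE sold > 17709

Result:
id | title          | sold 
---+----------------+------
3  | Alias Grace    | 17797
4  | Oryx and Crake | 19735
6  | Emma           | 42376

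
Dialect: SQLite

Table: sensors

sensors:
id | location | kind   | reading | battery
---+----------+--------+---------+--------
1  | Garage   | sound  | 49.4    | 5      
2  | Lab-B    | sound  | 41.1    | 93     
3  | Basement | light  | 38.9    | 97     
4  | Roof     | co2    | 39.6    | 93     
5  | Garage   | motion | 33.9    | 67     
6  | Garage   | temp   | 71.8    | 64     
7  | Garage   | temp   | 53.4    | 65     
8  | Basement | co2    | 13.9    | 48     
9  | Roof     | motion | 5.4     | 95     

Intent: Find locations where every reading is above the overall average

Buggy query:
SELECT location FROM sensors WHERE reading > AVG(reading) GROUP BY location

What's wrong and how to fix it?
Bug: WHERE evaluates per row before aggregation, so AVG() is unavailable

Fix: Compute the overall average in a scalar subquery and compare each group's MIN against it in HAVING

Corrected query:
SELECT location FROM sensors GROUP BY location HAVING MIN(reading) > (SELECT AVG(reading) FROM sensors)

Result:
location
--------
Lab-B   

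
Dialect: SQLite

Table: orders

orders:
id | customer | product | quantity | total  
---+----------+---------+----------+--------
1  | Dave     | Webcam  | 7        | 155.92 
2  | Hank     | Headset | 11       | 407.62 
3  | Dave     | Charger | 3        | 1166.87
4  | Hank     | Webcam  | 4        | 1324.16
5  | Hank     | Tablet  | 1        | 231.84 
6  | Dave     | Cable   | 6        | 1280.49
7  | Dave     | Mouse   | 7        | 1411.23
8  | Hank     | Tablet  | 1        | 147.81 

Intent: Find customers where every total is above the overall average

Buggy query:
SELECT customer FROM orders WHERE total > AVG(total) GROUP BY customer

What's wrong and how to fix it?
Bug: WHERE evaluates per row before aggregation, so AVG() is unavailable

Fix: Use a subquery for AVG and a HAVING MIN(...) filter so the condition holds for every row in the group

Corrected query:
SELECT customer FROM orders GROUP BY customer HAVING MIN(total) > (SELECT AVG(total) FROM orders)

Result:
(no rows)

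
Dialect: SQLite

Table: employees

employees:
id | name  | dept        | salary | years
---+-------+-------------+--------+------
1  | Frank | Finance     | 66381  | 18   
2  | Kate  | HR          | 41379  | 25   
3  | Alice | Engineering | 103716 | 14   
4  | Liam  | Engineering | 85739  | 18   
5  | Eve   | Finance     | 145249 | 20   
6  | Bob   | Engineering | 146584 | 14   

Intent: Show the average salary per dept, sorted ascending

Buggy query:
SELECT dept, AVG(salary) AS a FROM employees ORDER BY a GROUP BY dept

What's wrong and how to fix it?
Bug: GROUP BY must precede ORDER BY

Fix: Move ORDER BY to the end, after GROUP BY

Corrected query:
SELECT dept, AVG(salary) AS a FROM employees GROUP BY dept ORDER BY a

Result:
dept        | a     
------------+-------
HR          | 41379 
Finance     | 105815
Engineering | 112013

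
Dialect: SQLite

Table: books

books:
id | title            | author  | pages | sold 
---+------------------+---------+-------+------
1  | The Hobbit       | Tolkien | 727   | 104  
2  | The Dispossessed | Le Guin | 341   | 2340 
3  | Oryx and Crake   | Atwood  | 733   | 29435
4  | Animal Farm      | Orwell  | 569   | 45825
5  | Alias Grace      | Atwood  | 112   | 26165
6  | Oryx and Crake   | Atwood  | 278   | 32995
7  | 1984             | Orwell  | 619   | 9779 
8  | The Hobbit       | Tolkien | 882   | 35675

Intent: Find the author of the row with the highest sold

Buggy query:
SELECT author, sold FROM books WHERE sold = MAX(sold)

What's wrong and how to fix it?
Bug: MAX(sold) is an aggregate and cannot be used directly in WHERE

Fix: Use a subquery: WHERE sold = (SELECT MAX(sold) FROM books)

Corrected query:
SELECT author, sold FROM books WHERE sold = (SELECT MAX(sold) FROM books)

Result:
author | sold 
-------+------
Orwell | 45825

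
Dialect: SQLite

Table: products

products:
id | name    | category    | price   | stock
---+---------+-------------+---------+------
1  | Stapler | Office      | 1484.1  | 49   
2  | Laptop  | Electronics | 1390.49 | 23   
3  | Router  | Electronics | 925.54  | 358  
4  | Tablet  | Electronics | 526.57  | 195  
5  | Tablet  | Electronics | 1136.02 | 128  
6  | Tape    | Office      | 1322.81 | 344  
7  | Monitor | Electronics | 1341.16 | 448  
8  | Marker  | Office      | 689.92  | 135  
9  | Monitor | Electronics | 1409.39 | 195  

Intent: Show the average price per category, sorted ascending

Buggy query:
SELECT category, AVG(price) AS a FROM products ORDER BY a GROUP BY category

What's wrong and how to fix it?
Bug: ORDER BY appears before GROUP BY; SQL clause order requires GROUP BY first

Fix: Reorder: SELECT … FROM … GROUP BY … ORDER BY …

Corrected query:
SELECT category, AVG(price) AS a FROM products GROUP BY category ORDER BY a

Result:
category    | a          
------------+------------
Electronics | 1121.528333
Office      | 1165.61    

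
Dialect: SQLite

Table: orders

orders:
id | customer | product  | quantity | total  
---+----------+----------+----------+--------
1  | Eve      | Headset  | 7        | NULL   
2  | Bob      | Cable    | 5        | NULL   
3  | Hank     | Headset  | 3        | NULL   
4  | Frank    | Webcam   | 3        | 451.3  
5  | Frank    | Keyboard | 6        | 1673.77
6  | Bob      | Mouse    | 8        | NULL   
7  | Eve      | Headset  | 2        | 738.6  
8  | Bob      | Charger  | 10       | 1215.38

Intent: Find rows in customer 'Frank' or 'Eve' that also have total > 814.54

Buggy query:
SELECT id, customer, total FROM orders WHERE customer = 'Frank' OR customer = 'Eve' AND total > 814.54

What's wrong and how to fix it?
Bug: AND binds tighter than OR, so this parses as customer = 'Frank' OR (customer = 'Eve' AND total > 814.54)

Fix: Add parentheses around the OR so the AND applies to both alternatives

Corrected query:
SELECT id, customer, total FROM orders WHERE (customer = 'Frank' OR customer = 'Eve') AND total > 814.54

Result:
id | customer | total  
---+----------+--------
5  | Frank    | 1673.77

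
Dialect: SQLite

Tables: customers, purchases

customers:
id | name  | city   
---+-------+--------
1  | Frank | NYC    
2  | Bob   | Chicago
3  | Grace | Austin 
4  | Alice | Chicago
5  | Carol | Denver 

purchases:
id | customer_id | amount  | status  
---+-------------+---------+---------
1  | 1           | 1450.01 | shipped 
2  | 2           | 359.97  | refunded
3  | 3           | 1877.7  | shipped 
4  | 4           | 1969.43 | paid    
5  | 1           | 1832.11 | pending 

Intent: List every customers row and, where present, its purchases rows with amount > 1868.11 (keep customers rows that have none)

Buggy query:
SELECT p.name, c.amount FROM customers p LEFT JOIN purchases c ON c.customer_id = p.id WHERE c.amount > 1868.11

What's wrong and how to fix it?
Bug: A WHERE condition on the right-hand table after LEFT JOIN drops unmatched parents

Fix: Move the right-table condition into the ON clause so unmatched parents are kept

Corrected query:
SELECT p.name, c.amount FROM customers p LEFT JOIN purchases c ON c.customer_id = p.id AND c.amount > 1868.11

Result:
name  | amount 
------+--------
Frank | NULL   
Bob   | NULL   
Grace | 1877.7 
Alice | 1969.43
Carol | NULL   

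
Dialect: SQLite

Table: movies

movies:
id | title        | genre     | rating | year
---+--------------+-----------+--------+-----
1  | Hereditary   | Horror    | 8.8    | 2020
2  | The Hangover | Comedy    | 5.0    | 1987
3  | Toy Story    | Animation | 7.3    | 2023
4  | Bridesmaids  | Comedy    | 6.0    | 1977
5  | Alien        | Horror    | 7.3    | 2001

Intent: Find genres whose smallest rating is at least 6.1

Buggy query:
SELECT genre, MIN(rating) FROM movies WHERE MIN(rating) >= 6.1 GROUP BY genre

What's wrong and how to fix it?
Bug: MIN() in WHERE is a misuse of aggregate

Fix: Replace WHERE with HAVING after the GROUP BY

Corrected query:
SELECT genre, MIN(rating) FROM movies GROUP BY genre HAVING MIN(rating) >= 6.1

Result:
genre     | MIN(rating)
----------+------------
Animation | 7.3        
Horror    | 7.3        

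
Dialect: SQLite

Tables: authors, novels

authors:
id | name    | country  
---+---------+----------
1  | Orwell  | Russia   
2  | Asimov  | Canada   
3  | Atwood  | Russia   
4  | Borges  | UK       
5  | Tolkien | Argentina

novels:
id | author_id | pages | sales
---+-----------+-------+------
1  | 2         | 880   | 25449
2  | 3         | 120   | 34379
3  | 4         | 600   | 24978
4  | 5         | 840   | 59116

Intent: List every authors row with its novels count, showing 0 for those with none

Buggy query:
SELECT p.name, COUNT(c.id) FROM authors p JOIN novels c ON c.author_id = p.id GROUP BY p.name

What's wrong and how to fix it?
Bug: INNER JOIN drops authors rows that have no matching novels rows

Fix: Use LEFT JOIN so parents without children still appear (COUNT(c.id) gives 0)

Corrected query:
SELECT p.name, COUNT(c.id) FROM authors p LEFT JOIN novels c ON c.author_id = p.id GROUP BY p.name

Result:
name    | COUNT(c.id)
--------+------------
Asimov  | 1          
Atwood  | 1          
Borges  | 1          
Orwell  | 0          
Tolkien | 1          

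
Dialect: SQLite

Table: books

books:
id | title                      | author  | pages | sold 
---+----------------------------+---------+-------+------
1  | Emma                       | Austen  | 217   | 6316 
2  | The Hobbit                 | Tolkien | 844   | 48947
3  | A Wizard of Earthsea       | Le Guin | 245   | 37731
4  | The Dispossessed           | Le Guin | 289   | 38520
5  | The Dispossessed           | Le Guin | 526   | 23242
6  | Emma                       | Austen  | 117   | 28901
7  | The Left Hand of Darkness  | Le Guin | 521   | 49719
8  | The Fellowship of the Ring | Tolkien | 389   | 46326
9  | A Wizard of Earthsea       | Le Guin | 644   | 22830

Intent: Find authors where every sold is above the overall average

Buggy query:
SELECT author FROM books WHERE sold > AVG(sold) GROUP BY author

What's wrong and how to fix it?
Bug: WHERE evaluates per row before aggregation, so AVG() is unavailable

Fix: Compute the overall average in a scalar subquery and compare each group's MIN against it in HAVING

Corrected query:
SELECT author FROM books GROUP BY author HAVING MIN(sold) > (SELECT AVG(sold) FROM books)

Result:
author 
-------
Tolkien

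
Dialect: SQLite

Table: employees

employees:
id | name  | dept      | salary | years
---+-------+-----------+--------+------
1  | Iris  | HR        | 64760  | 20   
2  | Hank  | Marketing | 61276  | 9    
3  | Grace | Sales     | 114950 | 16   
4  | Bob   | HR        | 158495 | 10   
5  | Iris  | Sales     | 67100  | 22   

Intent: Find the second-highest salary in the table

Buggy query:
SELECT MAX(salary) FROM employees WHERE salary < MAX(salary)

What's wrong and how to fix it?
Bug: MAX(salary) on the right of the comparison is an aggregate-in-WHERE error

Fix: Compute the overall MAX in a subquery, then take MAX of rows below it

Corrected query:
SELECT MAX(salary) FROM employees WHERE salary < (SELECT MAX(salary) FROM employees)

Result:
MAX(salary)
-----------
114950     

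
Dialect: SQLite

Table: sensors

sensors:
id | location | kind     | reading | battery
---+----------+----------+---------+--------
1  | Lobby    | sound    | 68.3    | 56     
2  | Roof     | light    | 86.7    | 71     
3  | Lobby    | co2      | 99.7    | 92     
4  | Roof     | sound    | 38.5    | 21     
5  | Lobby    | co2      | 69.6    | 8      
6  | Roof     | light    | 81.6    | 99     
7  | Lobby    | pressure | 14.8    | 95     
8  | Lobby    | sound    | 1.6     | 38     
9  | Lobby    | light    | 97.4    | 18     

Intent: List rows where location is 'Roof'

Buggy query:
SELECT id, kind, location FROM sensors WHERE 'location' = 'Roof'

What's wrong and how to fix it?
Bug: Single quotes denote string literals in SQL; the column name is being compared as a constant string

Fix: Remove the quotes around the column name (or use double quotes for an identifier)

Corrected query:
SELECT id, kind, location FROM sensors WHERE location = 'Roof'

Result:
id | kind  | location
---+-------+---------
2  | light | Roof    
4  | sound | Roof    
6  | light | Roof    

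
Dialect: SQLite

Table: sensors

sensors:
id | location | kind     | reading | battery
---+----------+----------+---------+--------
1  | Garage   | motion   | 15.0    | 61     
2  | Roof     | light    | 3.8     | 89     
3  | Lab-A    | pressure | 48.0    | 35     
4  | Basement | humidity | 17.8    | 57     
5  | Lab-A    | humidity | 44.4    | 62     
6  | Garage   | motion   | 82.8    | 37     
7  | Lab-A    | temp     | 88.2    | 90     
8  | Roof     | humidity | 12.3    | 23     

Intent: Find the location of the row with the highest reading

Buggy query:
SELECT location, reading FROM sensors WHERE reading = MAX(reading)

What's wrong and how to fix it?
Bug: WHERE is evaluated per row; an aggregate over the whole table isn't defined there

Fix: Use a subquery: WHERE reading = (SELECT MAX(reading) FROM sensors)

Corrected query:
SELECT location, reading FROM sensors WHERE reading = (SELECT MAX(reading) FROM sensors)

Result:
location | reading
---------+--------
Lab-A    | 88.2   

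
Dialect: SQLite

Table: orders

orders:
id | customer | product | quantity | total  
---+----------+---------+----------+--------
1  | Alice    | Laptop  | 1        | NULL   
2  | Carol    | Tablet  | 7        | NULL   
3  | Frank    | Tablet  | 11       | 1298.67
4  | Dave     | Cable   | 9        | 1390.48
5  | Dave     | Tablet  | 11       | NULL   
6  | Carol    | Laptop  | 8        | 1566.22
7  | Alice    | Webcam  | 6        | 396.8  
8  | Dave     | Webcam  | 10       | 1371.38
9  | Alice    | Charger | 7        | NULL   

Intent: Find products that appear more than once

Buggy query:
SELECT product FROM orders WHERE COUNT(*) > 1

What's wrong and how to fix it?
Bug: WHERE can't reference COUNT(*); aggregates are computed after WHERE

Fix: Group first, then use HAVING for the count condition

Corrected query:
SELECT product FROM orders GROUP BY product HAVING COUNT(*) > 1

Result:
product
-------
Laptop 
Tablet 
Webcam 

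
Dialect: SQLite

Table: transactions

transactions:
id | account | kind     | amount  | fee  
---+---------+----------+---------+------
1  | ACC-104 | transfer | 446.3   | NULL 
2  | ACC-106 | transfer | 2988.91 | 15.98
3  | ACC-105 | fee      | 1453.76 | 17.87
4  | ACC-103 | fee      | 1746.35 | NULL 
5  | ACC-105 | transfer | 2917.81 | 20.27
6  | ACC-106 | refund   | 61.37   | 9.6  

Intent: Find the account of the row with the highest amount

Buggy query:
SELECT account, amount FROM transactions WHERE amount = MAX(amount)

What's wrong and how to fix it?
Bug: MAX(amount) is an aggregate and cannot be used directly in WHERE

Fix: Use a subquery: WHERE amount = (SELECT MAX(amount) FROM transactions)

Corrected query:
SELECT account, amount FROM transactions WHERE amount = (SELECT MAX(amount) FROM transactions)

Result:
account | amount 
--------+--------
ACC-106 | 2988.91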